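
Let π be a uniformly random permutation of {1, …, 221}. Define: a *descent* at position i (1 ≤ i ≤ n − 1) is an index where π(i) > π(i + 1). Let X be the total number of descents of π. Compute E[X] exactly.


Write X = Σ X_I over i = 1, …, 220, with X_I the indicator of one descent.
There are 220 indicators.
For each fixed i, the pair (π(i), π(i+1)) is a uniformly random ordered pair of distinct values from {1, …, 221}; by symmetry P[π(i) > π(i+1)] = 1/2.
By linearity: E[X] = 220 · (1/2) = (221 − 1) · (1/2) = 110 ≈ 110.000000.

E[X] = 110 = 110.000000.


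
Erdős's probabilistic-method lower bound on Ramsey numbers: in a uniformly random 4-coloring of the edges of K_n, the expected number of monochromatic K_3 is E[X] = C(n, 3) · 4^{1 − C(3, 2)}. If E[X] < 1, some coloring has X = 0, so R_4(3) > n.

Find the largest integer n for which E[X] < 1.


We need C(n, 3) · 4^{1 − 3} < 1, i.e. C(n, 3) < 4^{3 − 1} = 16.
Check values of n near the boundary:
  n = 3: C(3, 3) = 1; 1 < 16? YES
  n = 4: C(4, 3) = 4; 4 < 16? YES
  n = 5: C(5, 3) = 10; 10 < 16? YES
  n = 6: C(6, 3) = 20; 20 < 16? NO
  n = 7: C(7, 3) = 35; 35 < 16? NO
The largest n with C(n, 3) < 16 is n = 5 (where E[X] = 5/8 ≈ 0.62500). Hence R_4(3) > 5, i.e. R_4(3) ≥ 6.

Largest n = 5; hence R_4(3) > 5.


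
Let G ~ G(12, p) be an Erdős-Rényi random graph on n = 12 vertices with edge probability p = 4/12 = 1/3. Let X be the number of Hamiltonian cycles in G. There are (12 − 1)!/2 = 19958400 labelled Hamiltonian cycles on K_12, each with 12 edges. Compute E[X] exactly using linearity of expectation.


K_12 has (12 − 1)!/2 = 19958400 labelled Hamiltonian cycles.
For each such Hamiltonian cycle H, let X_H = 1 if all 12 edges of H are present in G. Then P[X_H = 1] = p^{12} = (1/3)^{12} = 1/531441.
By linearity: E[X] = Σ_H E[X_H] = 19958400 · p^{12} = 19958400 · 1/531441 = 246400/6561.
Numerically: E[X] ≈ 37.6.

E[X] = 19958400 · (1/3)^{12} = 246400/6561 ≈ 37.6.


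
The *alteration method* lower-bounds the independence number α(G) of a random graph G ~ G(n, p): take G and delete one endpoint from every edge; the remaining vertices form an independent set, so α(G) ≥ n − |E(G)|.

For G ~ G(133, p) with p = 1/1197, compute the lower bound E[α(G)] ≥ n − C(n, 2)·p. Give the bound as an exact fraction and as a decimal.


E[|E(G)|] = C(133, 2)·p = 8778 · (1/1197) = 22/3.
E[α(G)] ≥ n − E[|E(G)|] = 133 − 22/3 = 377/3.
Numerically: ≈ 125.667.
(This is only a lower bound; the true E[α(G)] may be larger.)

E[α(G)] ≥ 377/3 ≈ 125.667.


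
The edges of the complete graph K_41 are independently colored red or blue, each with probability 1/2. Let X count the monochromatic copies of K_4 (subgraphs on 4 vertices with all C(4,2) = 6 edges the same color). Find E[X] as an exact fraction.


Let X = Σ_S X_S over the C(41, 4) = 101270 subsets S of size 4, where X_S = 1 if the K_4 on S is monochromatic.
For a fixed S, the K_4 on S has C(4, 2) = 6 edges. P[all 6 edges red] = (1/2)^6, and likewise for blue, so P[monochromatic] = 2·(1/2)^6 = 2^{1 − 6} = 1/32.
By linearity of expectation: E[X] = C(41, 4) · 2^{1 − 6} = 101270 · 1/32 = 50635/16.
Numerically: E[X] ≈ 3164.687500.

E[X] = C(41,4)·2^(1−C(4,2)) = 50635/16 ≈ 3164.687500.


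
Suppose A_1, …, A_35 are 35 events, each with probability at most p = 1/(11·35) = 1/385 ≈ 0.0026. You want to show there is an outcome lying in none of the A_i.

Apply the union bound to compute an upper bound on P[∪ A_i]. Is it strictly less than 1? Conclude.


Union bound: P[∪_{i=1}^{35} A_i] ≤ Σ_i P[A_i] ≤ 35·p = 35·(1/385) = 1/11.
Numerically: 1/11 ≈ 0.0909.
Is 1/11 < 1? YES.
Since P[∪ A_i] ≤ 1/11 < 1, the complement has P[∩ A_i^c] ≥ 1 − 1/11 = 10/11 > 0, so some outcome avoids every A_i.

35·p = 1/11 ≈ 0.0909; existence CERTIFIED by the union bound.


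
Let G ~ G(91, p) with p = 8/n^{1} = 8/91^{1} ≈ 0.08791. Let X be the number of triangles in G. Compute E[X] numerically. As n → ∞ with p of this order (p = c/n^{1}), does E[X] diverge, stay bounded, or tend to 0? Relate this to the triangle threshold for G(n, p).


Number of potential triangles: C(91, 3) = 121485.
Each occurs with probability p³ ≈ (0.08791)³ ≈ 6.794317e-04.
By linearity: E[X] = C(91, 3)·p³ ≈ 121485 · 6.794317e-04 ≈ 82.5408.
Here α = 1, so p = 8/n is exactly at the triangle threshold p ~ 1/n. Asymptotically E[X] → c³/6 = 8³/6 = 256/3 ≈ 85.3333, a bounded constant. In this regime the triangle count is asymptotically Poisson(c³/6).

E[X] ≈ 82.5408; in regime p = Θ(1/n^{1}) E[X] stays bounded (at the triangle threshold p ~ 1/n).


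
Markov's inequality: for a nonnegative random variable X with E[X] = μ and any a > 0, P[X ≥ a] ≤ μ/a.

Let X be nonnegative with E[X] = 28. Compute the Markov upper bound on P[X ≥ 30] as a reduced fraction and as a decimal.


μ = E[X] = 28, a = 30.
Markov: P[X ≥ 30] ≤ μ/a = (28)/30 = 14/15.
Numerically: ≈ 0.933333.
(Since a = 30 > μ = 28.000000, the bound 14/15 is < 1 and informative.)

P[X ≥ 30] ≤ 14/15 ≈ 0.933333.


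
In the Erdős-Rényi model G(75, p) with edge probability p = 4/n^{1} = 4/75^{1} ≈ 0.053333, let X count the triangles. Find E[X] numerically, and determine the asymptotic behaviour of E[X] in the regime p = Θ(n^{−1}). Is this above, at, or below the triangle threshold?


Number of potential triangles: C(75, 3) = 67525.
Each occurs with probability p³ ≈ (0.053333)³ ≈ 1.5170370e-04.
By linearity: E[X] = C(75, 3)·p³ ≈ 67525 · 1.5170370e-04 ≈ 10.24379.
Here α = 1, so p = 4/n is exactly at the triangle threshold p ~ 1/n. Asymptotically E[X] → c³/6 = 4³/6 = 32/3 ≈ 10.66667, a bounded constant. In this regime the triangle count is asymptotically Poisson(c³/6).

E[X] ≈ 10.24379; in regime p = Θ(1/n^{1}) E[X] stays bounded (at the triangle threshold p ~ 1/n).


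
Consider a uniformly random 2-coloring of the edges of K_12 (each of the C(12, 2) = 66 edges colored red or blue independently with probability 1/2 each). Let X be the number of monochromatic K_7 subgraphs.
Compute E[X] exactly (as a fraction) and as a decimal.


Let X = Σ_S X_S over the C(12, 7) = 792 subsets S of size 7, where X_S = 1 if the K_7 on S is monochromatic.
For a fixed S, the K_7 on S has C(7, 2) = 21 edges. P[all 21 edges red] = (1/2)^21, and likewise for blue, so P[monochromatic] = 2·(1/2)^21 = 2^{1 − 21} = 1/1048576.
By linearity: E[X] = C(12, 7) · 2^{1 − 21} = 792 · 1/1048576 = 99/131072.
Numerically: E[X] ≈ 0.00076.

E[X] = C(12,7)·2^(1−C(7,2)) = 99/131072 ≈ 0.00076.


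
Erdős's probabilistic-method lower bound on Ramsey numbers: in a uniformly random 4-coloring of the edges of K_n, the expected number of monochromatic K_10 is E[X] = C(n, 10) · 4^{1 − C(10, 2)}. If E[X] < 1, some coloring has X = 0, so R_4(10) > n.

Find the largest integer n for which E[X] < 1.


We need C(n, 10) · 4^{1 − 45} < 1, i.e. C(n, 10) < 4^{45 − 1} = 309485009821345068724781056.
Check values of n near the boundary:
  n = 2017: C(2017, 10) = 300324964434452596180990448; 300324964434452596180990448 < 309485009821345068724781056? YES
  n = 2018: C(2018, 10) = 301820606687612220663963508; 301820606687612220663963508 < 309485009821345068724781056? YES
  n = 2019: C(2019, 10) = 303322949179835278009229628; 303322949179835278009229628 < 309485009821345068724781056? YES
  n = 2020: C(2020, 10) = 304832018578739931133653656; 304832018578739931133653656 < 309485009821345068724781056? YES
  n = 2021: C(2021, 10) = 306347841644770462864800616; 306347841644770462864800616 < 309485009821345068724781056? YES
  n = 2022: C(2022, 10) = 307870445231474093395937796; 307870445231474093395937796 < 309485009821345068724781056? YES
  n = 2023: C(2023, 10) = 309399856285778485315440716; 309399856285778485315440716 < 309485009821345068724781056? YES
  n = 2024: C(2024, 10) = 310936101848269937576192656; 310936101848269937576192656 < 309485009821345068724781056? NO
  n = 2025: C(2025, 10) = 312479209053472269772600560; 312479209053472269772600560 < 309485009821345068724781056? NO
The largest n with C(n, 10) < 309485009821345068724781056 is n = 2023 (where E[X] = 77349964071444621328860179/77371252455336267181195264 ≈ 0.9997). Hence R_4(10) > 2023, i.e. R_4(10) ≥ 2024.

Largest n = 2023; hence R_4(10) > 2023.


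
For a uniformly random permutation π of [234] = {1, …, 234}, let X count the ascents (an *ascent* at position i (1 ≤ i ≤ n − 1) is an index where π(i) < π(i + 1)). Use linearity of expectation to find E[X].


Write X = Σ X_I over i = 1, …, 233, with X_I the indicator of one ascent.
There are 233 indicators.
For each fixed i, the pair (π(i), π(i+1)) is a uniformly random ordered pair of distinct values from {1, …, 234}; by symmetry P[π(i) < π(i+1)] = 1/2.
By linearity: E[X] = 233 · (1/2) = (234 − 1) · (1/2) = 233/2 ≈ 116.50000.

E[X] = 233/2 = 116.50000.


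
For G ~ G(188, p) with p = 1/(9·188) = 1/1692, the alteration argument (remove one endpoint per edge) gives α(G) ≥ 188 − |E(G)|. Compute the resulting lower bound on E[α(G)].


E[|E(G)|] = C(188, 2)·p = 17578 · (1/1692) = 187/18.
E[α(G)] ≥ n − E[|E(G)|] = 188 − 187/18 = 3197/18.
Numerically: ≈ 177.6111.
(This is only a lower bound; the true E[α(G)] may be larger.)

E[α(G)] ≥ 3197/18 ≈ 177.6111.


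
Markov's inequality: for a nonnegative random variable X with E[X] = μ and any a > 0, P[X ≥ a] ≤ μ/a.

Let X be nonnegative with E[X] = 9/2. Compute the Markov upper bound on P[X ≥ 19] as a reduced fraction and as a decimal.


μ = E[X] = 9/2, a = 19.
Markov: P[X ≥ 19] ≤ μ/a = (9/2)/19 = 9/38.
Numerically: ≈ 0.237.
(Since a = 19 > μ = 4.500, the bound 9/38 is < 1 and informative.)

P[X ≥ 19] ≤ 9/38 ≈ 0.237.


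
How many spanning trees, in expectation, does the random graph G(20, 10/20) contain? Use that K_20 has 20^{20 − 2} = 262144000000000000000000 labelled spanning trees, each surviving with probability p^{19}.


K_20 has 20^{20 − 2} = 262144000000000000000000 labelled spanning trees.
For each such spanning tree H, let X_H = 1 if all 19 edges of H are present in G. Then P[X_H = 1] = p^{19} = (1/2)^{19} = 1/524288.
Summing the indicators: E[X] = Σ_H E[X_H] = 262144000000000000000000 · p^{19} = 262144000000000000000000 · 1/524288 = 500000000000000000.
Numerically: E[X] ≈ 5e+17.

E[X] = 262144000000000000000000 · (1/2)^{19} = 500000000000000000 ≈ 5e+17.


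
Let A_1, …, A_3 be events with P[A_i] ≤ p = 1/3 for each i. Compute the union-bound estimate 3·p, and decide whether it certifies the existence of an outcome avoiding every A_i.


Union bound: P[∪_{i=1}^{3} A_i] ≤ Σ_i P[A_i] ≤ 3·p = 3·(1/3) = 1.
Numerically: 1 ≈ 1.000000.
Is 1 < 1? NO.
Since the bound 1 is ≥ 1, the union bound is uninformative here; it does NOT by itself certify existence.

3·p = 1 ≈ 1.000000; existence NOT certified by the union bound.


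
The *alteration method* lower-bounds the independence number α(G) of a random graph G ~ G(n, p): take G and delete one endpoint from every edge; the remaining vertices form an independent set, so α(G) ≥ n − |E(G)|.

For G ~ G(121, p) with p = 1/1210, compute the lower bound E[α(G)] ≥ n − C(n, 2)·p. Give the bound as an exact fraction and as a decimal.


E[|E(G)|] = C(121, 2)·p = 7260 · (1/1210) = 6.
E[α(G)] ≥ n − E[|E(G)|] = 121 − 6 = 115.
Numerically: ≈ 115.000.
(This is only a lower bound; the true E[α(G)] may be larger.)

E[α(G)] ≥ 115 ≈ 115.000.


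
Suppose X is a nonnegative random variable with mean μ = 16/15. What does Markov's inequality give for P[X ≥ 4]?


μ = E[X] = 16/15, a = 4.
Markov: P[X ≥ 4] ≤ μ/a = (16/15)/4 = 4/15.
Numerically: ≈ 0.267.
(Since a = 4 > μ = 1.067, the bound 4/15 is < 1 and informative.)

P[X ≥ 4] ≤ 4/15 ≈ 0.267.


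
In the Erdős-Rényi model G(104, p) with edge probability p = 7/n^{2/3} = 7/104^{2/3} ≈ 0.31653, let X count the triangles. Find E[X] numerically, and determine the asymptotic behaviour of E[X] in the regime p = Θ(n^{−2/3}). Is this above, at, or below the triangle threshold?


Number of potential triangles: C(104, 3) = 182104.
Each occurs with probability p³ ≈ (0.31653)³ ≈ 3.1712278e-02.
By linearity: E[X] = C(104, 3)·p³ ≈ 182104 · 3.1712278e-02 ≈ 5774.93269.
Since α = 2/3 < 1, p = c/n^{2/3} ≫ 1/n is above the triangle threshold p ~ 1/n. Asymptotically E[X] ~ (c³/6)·n^{3(1−α)} = (7³/6)·n^{1} → ∞; triangles are abundant w.h.p.

E[X] ≈ 5774.93269; in regime p = Θ(1/n^{2/3}) E[X] diverges (above the triangle threshold p ~ 1/n).


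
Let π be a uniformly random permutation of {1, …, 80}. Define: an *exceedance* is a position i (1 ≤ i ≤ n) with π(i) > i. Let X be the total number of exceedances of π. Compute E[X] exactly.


Write X = Σ_{i=1}^{80} X_i, where X_i = 1_{π(i) > i}.
For each fixed i, π(i) is uniform over {1, …, 80} (marginal of a uniform permutation), so P[π(i) > i] = (n − i)/n. Summing: Σ_{i=1}^{80} (n − i)/n = (0 + 1 + … + 79)/80 = 80(80 − 1)/(2·80) = (80 − 1)/2.
Hence E[X] = Σ_{i=1}^{80} (80 − i)/80 = 79/2 ≈ 39.50000.

E[X] = 79/2 = 39.50000.


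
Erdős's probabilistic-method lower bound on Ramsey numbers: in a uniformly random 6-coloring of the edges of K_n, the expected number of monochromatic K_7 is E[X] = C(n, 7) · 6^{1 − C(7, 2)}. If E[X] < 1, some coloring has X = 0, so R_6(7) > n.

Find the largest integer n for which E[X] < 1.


We need C(n, 7) · 6^{1 − 21} < 1, i.e. C(n, 7) < 6^{21 − 1} = 3656158440062976.
Check values of n near the boundary:
  n = 565: C(565, 7) = 3513212521235560; 3513212521235560 < 3656158440062976? YES
  n = 566: C(566, 7) = 3557206237959440; 3557206237959440 < 3656158440062976? YES
  n = 567: C(567, 7) = 3601671315933933; 3601671315933933 < 3656158440062976? YES
  n = 568: C(568, 7) = 3646611956239704; 3646611956239704 < 3656158440062976? YES
  n = 569: C(569, 7) = 3692032389858348; 3692032389858348 < 3656158440062976? NO
  n = 570: C(570, 7) = 3737936877831720; 3737936877831720 < 3656158440062976? NO
The largest n with C(n, 7) < 3656158440062976 is n = 568 (where E[X] = 16882462760369/16926659444736 ≈ 0.99739). Hence R_6(7) > 568, i.e. R_6(7) ≥ 569.

Largest n = 568; hence R_6(7) > 568.


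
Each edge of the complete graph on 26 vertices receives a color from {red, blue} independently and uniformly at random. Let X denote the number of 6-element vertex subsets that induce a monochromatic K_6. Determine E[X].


Let X = Σ_S X_S over the C(26, 6) = 230230 subsets S of size 6, where X_S = 1 if the K_6 on S is monochromatic.
For a fixed S, the K_6 on S has C(6, 2) = 15 edges. P[all 15 edges red] = (1/2)^15, and likewise for blue, so P[monochromatic] = 2·(1/2)^15 = 2^{1 − 15} = 1/16384.
Summing: E[X] = C(26, 6) · 2^{1 − 15} = 230230 · 1/16384 = 115115/8192.
Numerically: E[X] ≈ 14.052.

E[X] = C(26,6)·2^(1−C(6,2)) = 115115/8192 ≈ 14.052.


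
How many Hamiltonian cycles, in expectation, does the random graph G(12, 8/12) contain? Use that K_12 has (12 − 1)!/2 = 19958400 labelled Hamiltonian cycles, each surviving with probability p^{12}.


K_12 has (12 − 1)!/2 = 19958400 labelled Hamiltonian cycles.
For each such Hamiltonian cycle H, let X_H = 1 if all 12 edges of H are present in G. Then P[X_H = 1] = p^{12} = (2/3)^{12} = 4096/531441.
By linearity of expectation: E[X] = Σ_H E[X_H] = 19958400 · p^{12} = 19958400 · 4096/531441 = 1009254400/6561.
Numerically: E[X] ≈ 153826.

E[X] = 19958400 · (2/3)^{12} = 1009254400/6561 ≈ 153826.


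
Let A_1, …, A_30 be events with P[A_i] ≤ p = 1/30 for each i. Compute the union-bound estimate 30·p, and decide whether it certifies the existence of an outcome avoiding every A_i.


Union bound: P[∪_{i=1}^{30} A_i] ≤ Σ_i P[A_i] ≤ 30·p = 30·(1/30) = 1.
Numerically: 1 ≈ 1.0000.
Is 1 < 1? NO.
Since the bound 1 is ≥ 1, the union bound is uninformative here; it does NOT by itself certify existence.

30·p = 1 ≈ 1.0000; existence NOT certified by the union bound.


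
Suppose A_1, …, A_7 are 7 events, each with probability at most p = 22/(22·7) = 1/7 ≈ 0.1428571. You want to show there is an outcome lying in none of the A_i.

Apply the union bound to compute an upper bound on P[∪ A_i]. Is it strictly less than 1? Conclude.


Union bound: P[∪_{i=1}^{7} A_i] ≤ Σ_i P[A_i] ≤ 7·p = 7·(1/7) = 1.
Numerically: 1 ≈ 1.0000000.
Is 1 < 1? NO.
Since the bound 1 is ≥ 1, the union bound is uninformative here; it does NOT by itself certify existence.

7·p = 1 ≈ 1.0000000; existence NOT certified by the union bound.


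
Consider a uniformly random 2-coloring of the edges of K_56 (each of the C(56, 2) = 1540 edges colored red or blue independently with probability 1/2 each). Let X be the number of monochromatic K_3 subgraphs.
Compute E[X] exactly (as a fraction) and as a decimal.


Let X = Σ_S X_S over the C(56, 3) = 27720 subsets S of size 3, where X_S = 1 if the K_3 on S is monochromatic.
For a fixed S, the K_3 on S has C(3, 2) = 3 edges. P[all 3 edges red] = (1/2)^3, and likewise for blue, so P[monochromatic] = 2·(1/2)^3 = 2^{1 − 3} = 1/4.
By linearity of expectation: E[X] = C(56, 3) · 2^{1 − 3} = 27720 · 1/4 = 6930.
Numerically: E[X] ≈ 6930.000.

E[X] = C(56,3)·2^(1−C(3,2)) = 6930 ≈ 6930.000.


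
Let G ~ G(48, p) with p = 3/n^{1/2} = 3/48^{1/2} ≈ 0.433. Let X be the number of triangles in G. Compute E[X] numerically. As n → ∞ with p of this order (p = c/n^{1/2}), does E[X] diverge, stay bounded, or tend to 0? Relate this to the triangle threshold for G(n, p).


Number of potential triangles: C(48, 3) = 17296.
Each occurs with probability p³ ≈ (0.433)³ ≈ 8.118988e-02.
By linearity: E[X] = C(48, 3)·p³ ≈ 17296 · 8.118988e-02 ≈ 1404.2602.
Since α = 1/2 < 1, p = c/n^{1/2} ≫ 1/n is above the triangle threshold p ~ 1/n. Asymptotically E[X] ~ (c³/6)·n^{3(1−α)} = (3³/6)·n^{1.5} → ∞; triangles are abundant w.h.p.

E[X] ≈ 1404.2602; in regime p = Θ(1/n^{1/2}) E[X] diverges (above the triangle threshold p ~ 1/n).


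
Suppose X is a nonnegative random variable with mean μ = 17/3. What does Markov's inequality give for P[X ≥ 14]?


μ = E[X] = 17/3, a = 14.
Markov: P[X ≥ 14] ≤ μ/a = (17/3)/14 = 17/42.
Numerically: ≈ 0.405.
(Since a = 14 > μ = 5.667, the bound 17/42 is < 1 and informative.)

P[X ≥ 14] ≤ 17/42 ≈ 0.405.


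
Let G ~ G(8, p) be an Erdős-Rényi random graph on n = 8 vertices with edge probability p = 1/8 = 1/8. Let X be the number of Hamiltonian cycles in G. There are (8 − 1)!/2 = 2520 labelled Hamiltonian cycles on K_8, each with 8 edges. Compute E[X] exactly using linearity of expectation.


K_8 has (8 − 1)!/2 = 2520 labelled Hamiltonian cycles.
For each such Hamiltonian cycle H, let X_H = 1 if all 8 edges of H are present in G. Then P[X_H = 1] = p^{8} = (1/8)^{8} = 1/16777216.
By linearity of expectation: E[X] = Σ_H E[X_H] = 2520 · p^{8} = 2520 · 1/16777216 = 315/2097152.
Numerically: E[X] ≈ 0.0001502.

E[X] = 2520 · (1/8)^{8} = 315/2097152 ≈ 0.0001502.


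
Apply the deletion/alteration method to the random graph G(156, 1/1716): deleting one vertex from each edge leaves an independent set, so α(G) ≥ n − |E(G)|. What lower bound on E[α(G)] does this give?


E[|E(G)|] = C(156, 2)·p = 12090 · (1/1716) = 155/22.
E[α(G)] ≥ n − E[|E(G)|] = 156 − 155/22 = 3277/22.
Numerically: ≈ 148.9545.
(This is only a lower bound; the true E[α(G)] may be larger.)

E[α(G)] ≥ 3277/22 ≈ 148.9545.


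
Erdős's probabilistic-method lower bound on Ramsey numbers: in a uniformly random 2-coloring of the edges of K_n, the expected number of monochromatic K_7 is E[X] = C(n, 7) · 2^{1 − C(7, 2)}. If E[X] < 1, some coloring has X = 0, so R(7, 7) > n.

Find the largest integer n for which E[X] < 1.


We need C(n, 7) · 2^{1 − 21} < 1, i.e. C(n, 7) < 2^{21 − 1} = 1048576.
Check values of n near the boundary:
  n = 24: C(24, 7) = 346104; 346104 < 1048576? YES
  n = 25: C(25, 7) = 480700; 480700 < 1048576? YES
  n = 26: C(26, 7) = 657800; 657800 < 1048576? YES
  n = 27: C(27, 7) = 888030; 888030 < 1048576? YES
  n = 28: C(28, 7) = 1184040; 1184040 < 1048576? NO
  n = 29: C(29, 7) = 1560780; 1560780 < 1048576? NO
  n = 30: C(30, 7) = 2035800; 2035800 < 1048576? NO
The largest n with C(n, 7) < 1048576 is n = 27 (where E[X] = 444015/524288 ≈ 0.847). Hence R(7, 7) > 27, i.e. R(7, 7) ≥ 28.

Largest n = 27; hence R(7, 7) > 27.


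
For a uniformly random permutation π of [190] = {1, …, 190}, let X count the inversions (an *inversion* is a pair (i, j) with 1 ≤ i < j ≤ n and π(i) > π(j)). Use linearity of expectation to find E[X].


Write X = Σ X_I over the C(190, 2) = 17955 pairs i < j, with X_I the indicator of one inversion.
There are 17955 indicators.
For each fixed pair i < j, the values π(i) and π(j) are two distinct elements of {1, …, 190} in uniformly random order; by symmetry P[π(i) > π(j)] = 1/2.
By linearity: E[X] = 17955 · (1/2) = C(190, 2) · (1/2) = 17955/2 = 17955/2 ≈ 8977.5000.

E[X] = 17955/2 = 8977.5000.


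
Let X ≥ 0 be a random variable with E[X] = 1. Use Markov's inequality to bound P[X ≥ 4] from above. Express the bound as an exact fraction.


μ = E[X] = 1, a = 4.
Markov: P[X ≥ 4] ≤ μ/a = (1)/4 = 1/4.
Numerically: ≈ 0.250.
(Since a = 4 > μ = 1.000, the bound 1/4 is < 1 and informative.)

P[X ≥ 4] ≤ 1/4 ≈ 0.250.


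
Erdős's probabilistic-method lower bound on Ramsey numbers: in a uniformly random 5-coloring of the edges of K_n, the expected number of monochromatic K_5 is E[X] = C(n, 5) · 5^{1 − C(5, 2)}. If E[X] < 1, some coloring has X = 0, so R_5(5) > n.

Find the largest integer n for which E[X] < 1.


We need C(n, 5) · 5^{1 − 10} < 1, i.e. C(n, 5) < 5^{10 − 1} = 1953125.
Check values of n near the boundary:
  n = 48: C(48, 5) = 1712304; 1712304 < 1953125? YES
  n = 49: C(49, 5) = 1906884; 1906884 < 1953125? YES
  n = 50: C(50, 5) = 2118760; 2118760 < 1953125? NO
The largest n with C(n, 5) < 1953125 is n = 49 (where E[X] = 1906884/1953125 ≈ 0.976325). Hence R_5(5) > 49, i.e. R_5(5) ≥ 50.

Largest n = 49; hence R_5(5) > 49.


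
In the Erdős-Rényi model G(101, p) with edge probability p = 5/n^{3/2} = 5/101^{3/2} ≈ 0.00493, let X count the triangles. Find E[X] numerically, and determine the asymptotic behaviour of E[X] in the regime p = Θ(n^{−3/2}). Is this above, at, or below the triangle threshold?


Number of potential triangles: C(101, 3) = 166650.
Each occurs with probability p³ ≈ (0.00493)³ ≈ 1.19526e-07.
By linearity: E[X] = C(101, 3)·p³ ≈ 166650 · 1.19526e-07 ≈ 0.020.
Since α = 3/2 > 1, p = c/n^{3/2} = o(1/n) is below the triangle threshold p ~ 1/n. Asymptotically E[X] ~ (c³/6)·n^{3(1−α)} = (5³/6)·n^{-1.5} → 0, so by Markov's inequality G has no triangles w.h.p.

E[X] ≈ 0.020; in regime p = Θ(1/n^{3/2}) E[X] tends to 0 (below the triangle threshold p ~ 1/n).


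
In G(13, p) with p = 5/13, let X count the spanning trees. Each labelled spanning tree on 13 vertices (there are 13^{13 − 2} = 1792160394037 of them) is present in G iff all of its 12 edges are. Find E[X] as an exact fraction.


K_13 has 13^{13 − 2} = 1792160394037 labelled spanning trees.
For each such spanning tree H, let X_H = 1 if all 12 edges of H are present in G. Then P[X_H = 1] = p^{12} = (5/13)^{12} = 244140625/23298085122481.
By linearity of expectation: E[X] = Σ_H E[X_H] = 1792160394037 · p^{12} = 1792160394037 · 244140625/23298085122481 = 244140625/13.
Numerically: E[X] ≈ 1.878e+07.

E[X] = 1792160394037 · (5/13)^{12} = 244140625/13 ≈ 1.878e+07.


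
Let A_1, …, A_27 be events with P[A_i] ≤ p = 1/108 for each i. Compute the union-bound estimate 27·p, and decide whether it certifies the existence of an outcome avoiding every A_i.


Union bound: P[∪_{i=1}^{27} A_i] ≤ Σ_i P[A_i] ≤ 27·p = 27·(1/108) = 1/4.
Numerically: 1/4 ≈ 0.250000.
Is 1/4 < 1? YES.
Since P[∪ A_i] ≤ 1/4 < 1, the complement has P[∩ A_i^c] ≥ 1 − 1/4 = 3/4 > 0, so some outcome avoids every A_i.

27·p = 1/4 ≈ 0.250000; existence CERTIFIED by the union bound.


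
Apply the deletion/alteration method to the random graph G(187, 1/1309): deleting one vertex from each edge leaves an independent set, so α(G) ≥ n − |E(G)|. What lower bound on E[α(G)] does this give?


E[|E(G)|] = C(187, 2)·p = 17391 · (1/1309) = 93/7.
E[α(G)] ≥ n − E[|E(G)|] = 187 − 93/7 = 1216/7.
Numerically: ≈ 173.71429.
(This is only a lower bound; the true E[α(G)] may be larger.)

E[α(G)] ≥ 1216/7 ≈ 173.71429.


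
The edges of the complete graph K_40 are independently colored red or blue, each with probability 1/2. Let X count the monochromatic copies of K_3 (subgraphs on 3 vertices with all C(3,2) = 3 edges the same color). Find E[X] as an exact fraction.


Let X = Σ_S X_S over the C(40, 3) = 9880 subsets S of size 3, where X_S = 1 if the K_3 on S is monochromatic.
For a fixed S, the K_3 on S has C(3, 2) = 3 edges. P[all 3 edges red] = (1/2)^3, and likewise for blue, so P[monochromatic] = 2·(1/2)^3 = 2^{1 − 3} = 1/4.
Summing: E[X] = C(40, 3) · 2^{1 − 3} = 9880 · 1/4 = 2470.
Numerically: E[X] ≈ 2470.00000.

E[X] = C(40,3)·2^(1−C(3,2)) = 2470 ≈ 2470.00000.


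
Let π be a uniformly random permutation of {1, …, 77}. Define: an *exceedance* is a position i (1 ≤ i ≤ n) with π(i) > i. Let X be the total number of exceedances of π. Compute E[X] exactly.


Write X = Σ_{i=1}^{77} X_i, where X_i = 1_{π(i) > i}.
For each fixed i, π(i) is uniform over {1, …, 77} (marginal of a uniform permutation), so P[π(i) > i] = (n − i)/n. Summing: Σ_{i=1}^{77} (n − i)/n = (0 + 1 + … + 76)/77 = 77(77 − 1)/(2·77) = (77 − 1)/2.
Hence E[X] = Σ_{i=1}^{77} (77 − i)/77 = 38 ≈ 38.000.

E[X] = 38 = 38.000.


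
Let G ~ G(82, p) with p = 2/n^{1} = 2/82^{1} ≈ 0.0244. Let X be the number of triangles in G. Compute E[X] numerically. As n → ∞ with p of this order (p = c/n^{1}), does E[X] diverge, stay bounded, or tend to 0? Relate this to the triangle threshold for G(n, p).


Number of potential triangles: C(82, 3) = 88560.
Each occurs with probability p³ ≈ (0.0244)³ ≈ 1.45094e-05.
By linearity: E[X] = C(82, 3)·p³ ≈ 88560 · 1.45094e-05 ≈ 1.285.
Here α = 1, so p = 2/n is exactly at the triangle threshold p ~ 1/n. Asymptotically E[X] → c³/6 = 2³/6 = 4/3 ≈ 1.333, a bounded constant. In this regime the triangle count is asymptotically Poisson(c³/6).

E[X] ≈ 1.285; in regime p = Θ(1/n^{1}) E[X] stays bounded (at the triangle threshold p ~ 1/n).


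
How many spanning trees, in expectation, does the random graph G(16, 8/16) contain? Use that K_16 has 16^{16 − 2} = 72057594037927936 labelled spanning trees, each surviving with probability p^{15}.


K_16 has 16^{16 − 2} = 72057594037927936 labelled spanning trees.
For each such spanning tree H, let X_H = 1 if all 15 edges of H are present in G. Then P[X_H = 1] = p^{15} = (1/2)^{15} = 1/32768.
By linearity of expectation: E[X] = Σ_H E[X_H] = 72057594037927936 · p^{15} = 72057594037927936 · 1/32768 = 2199023255552.
Numerically: E[X] ≈ 2.199e+12.

E[X] = 72057594037927936 · (1/2)^{15} = 2199023255552 ≈ 2.199e+12.


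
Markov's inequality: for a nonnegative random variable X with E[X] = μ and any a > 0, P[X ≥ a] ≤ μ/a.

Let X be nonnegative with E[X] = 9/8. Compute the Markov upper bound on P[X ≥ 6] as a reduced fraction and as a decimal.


μ = E[X] = 9/8, a = 6.
Markov: P[X ≥ 6] ≤ μ/a = (9/8)/6 = 3/16.
Numerically: ≈ 0.1875.
(Since a = 6 > μ = 1.1250, the bound 3/16 is < 1 and informative.)

P[X ≥ 6] ≤ 3/16 ≈ 0.1875.


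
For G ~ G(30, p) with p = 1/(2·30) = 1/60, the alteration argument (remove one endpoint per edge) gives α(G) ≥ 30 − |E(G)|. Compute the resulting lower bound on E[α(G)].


E[|E(G)|] = C(30, 2)·p = 435 · (1/60) = 29/4.
E[α(G)] ≥ n − E[|E(G)|] = 30 − 29/4 = 91/4.
Numerically: ≈ 22.750000.
(This is only a lower bound; the true E[α(G)] may be larger.)

E[α(G)] ≥ 91/4 ≈ 22.750000.


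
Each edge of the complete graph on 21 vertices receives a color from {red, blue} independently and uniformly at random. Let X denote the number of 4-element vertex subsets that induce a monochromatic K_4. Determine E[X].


Let X = Σ_S X_S over the C(21, 4) = 5985 subsets S of size 4, where X_S = 1 if the K_4 on S is monochromatic.
For a fixed S, the K_4 on S has C(4, 2) = 6 edges. P[all 6 edges red] = (1/2)^6, and likewise for blue, so P[monochromatic] = 2·(1/2)^6 = 2^{1 − 6} = 1/32.
Summing: E[X] = C(21, 4) · 2^{1 − 6} = 5985 · 1/32 = 5985/32.
Numerically: E[X] ≈ 187.03125.

E[X] = C(21,4)·2^(1−C(4,2)) = 5985/32 ≈ 187.03125.


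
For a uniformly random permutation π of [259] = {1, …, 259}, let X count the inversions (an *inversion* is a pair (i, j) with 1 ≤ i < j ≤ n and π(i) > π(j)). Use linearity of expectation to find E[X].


Write X = Σ X_I over the C(259, 2) = 33411 pairs i < j, with X_I the indicator of one inversion.
There are 33411 indicators.
For each fixed pair i < j, the values π(i) and π(j) are two distinct elements of {1, …, 259} in uniformly random order; by symmetry P[π(i) > π(j)] = 1/2.
By linearity: E[X] = 33411 · (1/2) = C(259, 2) · (1/2) = 33411/2 = 33411/2 ≈ 16705.50000.

E[X] = 33411/2 = 16705.50000.


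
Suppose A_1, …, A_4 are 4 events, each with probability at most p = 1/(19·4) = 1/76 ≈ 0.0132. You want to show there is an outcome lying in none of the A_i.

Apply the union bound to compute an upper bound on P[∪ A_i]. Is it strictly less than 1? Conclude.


Union bound: P[∪_{i=1}^{4} A_i] ≤ Σ_i P[A_i] ≤ 4·p = 4·(1/76) = 1/19.
Numerically: 1/19 ≈ 0.0526.
Is 1/19 < 1? YES.
Since P[∪ A_i] ≤ 1/19 < 1, the complement has P[∩ A_i^c] ≥ 1 − 1/19 = 18/19 > 0, so some outcome avoids every A_i.

4·p = 1/19 ≈ 0.0526; existence CERTIFIED by the union bound.


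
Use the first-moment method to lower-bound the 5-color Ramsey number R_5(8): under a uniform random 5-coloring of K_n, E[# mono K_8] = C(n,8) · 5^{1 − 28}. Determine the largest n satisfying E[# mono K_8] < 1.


We need C(n, 8) · 5^{1 − 28} < 1, i.e. C(n, 8) < 5^{28 − 1} = 7450580596923828125.
Check values of n near the boundary:
  n = 857: C(857, 8) = 6983854138365964575; 6983854138365964575 < 7450580596923828125? YES
  n = 858: C(858, 8) = 7049584530256467771; 7049584530256467771 < 7450580596923828125? YES
  n = 859: C(859, 8) = 7115855595170747139; 7115855595170747139 < 7450580596923828125? YES
  n = 860: C(860, 8) = 7182671140665308145; 7182671140665308145 < 7450580596923828125? YES
  n = 861: C(861, 8) = 7250034996615275865; 7250034996615275865 < 7450580596923828125? YES
  n = 862: C(862, 8) = 7317951015318931845; 7317951015318931845 < 7450580596923828125? YES
  n = 863: C(863, 8) = 7386423071602617757; 7386423071602617757 < 7450580596923828125? YES
  n = 864: C(864, 8) = 7455455062926006708; 7455455062926006708 < 7450580596923828125? NO
  n = 865: C(865, 8) = 7525050909487743060; 7525050909487743060 < 7450580596923828125? NO
  n = 866: C(866, 8) = 7595214554331451620; 7595214554331451620 < 7450580596923828125? NO
The largest n with C(n, 8) < 7450580596923828125 is n = 863 (where E[X] = 7386423071602617757/7450580596923828125 ≈ 0.991). Hence R_5(8) > 863, i.e. R_5(8) ≥ 864.

Largest n = 863; hence R_5(8) > 863.


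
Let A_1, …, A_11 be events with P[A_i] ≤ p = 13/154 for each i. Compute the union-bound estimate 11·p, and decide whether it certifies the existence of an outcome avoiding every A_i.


Union bound: P[∪_{i=1}^{11} A_i] ≤ Σ_i P[A_i] ≤ 11·p = 11·(13/154) = 13/14.
Numerically: 13/14 ≈ 0.928571.
Is 13/14 < 1? YES.
Since P[∪ A_i] ≤ 13/14 < 1, the complement has P[∩ A_i^c] ≥ 1 − 13/14 = 1/14 > 0, so some outcome avoids every A_i.

11·p = 13/14 ≈ 0.928571; existence CERTIFIED by the union bound.


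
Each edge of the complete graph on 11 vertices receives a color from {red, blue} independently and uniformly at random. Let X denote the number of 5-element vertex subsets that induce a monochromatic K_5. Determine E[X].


Let X = Σ_S X_S over the C(11, 5) = 462 subsets S of size 5, where X_S = 1 if the K_5 on S is monochromatic.
For a fixed S, the K_5 on S has C(5, 2) = 10 edges. P[all 10 edges red] = (1/2)^10, and likewise for blue, so P[monochromatic] = 2·(1/2)^10 = 2^{1 − 10} = 1/512.
Summing: E[X] = C(11, 5) · 2^{1 − 10} = 462 · 1/512 = 231/256.
Numerically: E[X] ≈ 0.902344.

E[X] = C(11,5)·2^(1−C(5,2)) = 231/256 ≈ 0.902344.


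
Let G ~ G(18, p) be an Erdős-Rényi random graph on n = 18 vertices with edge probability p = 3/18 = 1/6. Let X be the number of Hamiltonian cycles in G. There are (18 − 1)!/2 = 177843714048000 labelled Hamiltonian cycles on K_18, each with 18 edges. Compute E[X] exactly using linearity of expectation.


K_18 has (18 − 1)!/2 = 177843714048000 labelled Hamiltonian cycles.
For each such Hamiltonian cycle H, let X_H = 1 if all 18 edges of H are present in G. Then P[X_H = 1] = p^{18} = (1/6)^{18} = 1/101559956668416.
By linearity: E[X] = Σ_H E[X_H] = 177843714048000 · p^{18} = 177843714048000 · 1/101559956668416 = 14889875/8503056.
Numerically: E[X] ≈ 1.75.

E[X] = 177843714048000 · (1/6)^{18} = 14889875/8503056 ≈ 1.75.


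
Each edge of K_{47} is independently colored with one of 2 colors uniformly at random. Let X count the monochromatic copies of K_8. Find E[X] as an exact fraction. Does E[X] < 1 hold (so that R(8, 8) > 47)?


E[X] = C(47, 8) · 2^{1 − 28} = 314457495 · 2^{−27} = 314457495/134217728.
As a reduced fraction: E[X] = 314457495/134217728 ≈ 2.34289.
Is E[X] < 1? NO.
Since E[X] ≥ 1, the first-moment bound is inconclusive at n = 47; it does NOT by itself certify R(8, 8) > 47.

E[X] = 314457495/134217728 ≈ 2.34289; E[X] ≥ 1; first-moment method inconclusive here.


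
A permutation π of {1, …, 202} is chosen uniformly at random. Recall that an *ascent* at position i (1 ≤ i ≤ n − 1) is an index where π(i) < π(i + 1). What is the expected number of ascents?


Write X = Σ X_I over i = 1, …, 201, with X_I the indicator of one ascent.
There are 201 indicators.
For each fixed i, the pair (π(i), π(i+1)) is a uniformly random ordered pair of distinct values from {1, …, 202}; by symmetry P[π(i) < π(i+1)] = 1/2.
By linearity: E[X] = 201 · (1/2) = (202 − 1) · (1/2) = 201/2 ≈ 100.50000.

E[X] = 201/2 = 100.50000.


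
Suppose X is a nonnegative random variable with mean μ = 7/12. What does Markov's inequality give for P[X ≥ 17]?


μ = E[X] = 7/12, a = 17.
Markov: P[X ≥ 17] ≤ μ/a = (7/12)/17 = 7/204.
Numerically: ≈ 0.034314.
(Since a = 17 > μ = 0.583333, the bound 7/204 is < 1 and informative.)

P[X ≥ 17] ≤ 7/204 ≈ 0.034314.


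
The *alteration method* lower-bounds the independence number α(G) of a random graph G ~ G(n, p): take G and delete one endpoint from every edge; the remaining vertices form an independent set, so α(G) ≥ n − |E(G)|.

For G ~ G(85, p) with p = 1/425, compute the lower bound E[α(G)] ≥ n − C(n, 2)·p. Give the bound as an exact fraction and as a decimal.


E[|E(G)|] = C(85, 2)·p = 3570 · (1/425) = 42/5.
E[α(G)] ≥ n − E[|E(G)|] = 85 − 42/5 = 383/5.
Numerically: ≈ 76.600000.
(This is only a lower bound; the true E[α(G)] may be larger.)

E[α(G)] ≥ 383/5 ≈ 76.600000.


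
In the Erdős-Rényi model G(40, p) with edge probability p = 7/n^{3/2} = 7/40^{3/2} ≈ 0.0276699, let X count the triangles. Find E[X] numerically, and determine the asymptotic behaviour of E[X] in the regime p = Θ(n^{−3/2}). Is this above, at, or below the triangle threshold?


Number of potential triangles: C(40, 3) = 9880.
Each occurs with probability p³ ≈ (0.0276699)³ ≈ 2.11847898e-05.
By linearity: E[X] = C(40, 3)·p³ ≈ 9880 · 2.11847898e-05 ≈ 0.209306.
Since α = 3/2 > 1, p = c/n^{3/2} = o(1/n) is below the triangle threshold p ~ 1/n. Asymptotically E[X] ~ (c³/6)·n^{3(1−α)} = (7³/6)·n^{-1.5} → 0, so by Markov's inequality G has no triangles w.h.p.

E[X] ≈ 0.209306; in regime p = Θ(1/n^{3/2}) E[X] tends to 0 (below the triangle threshold p ~ 1/n).


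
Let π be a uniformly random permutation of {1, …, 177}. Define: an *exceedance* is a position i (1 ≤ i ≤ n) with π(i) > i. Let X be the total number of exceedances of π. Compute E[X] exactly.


Write X = Σ_{i=1}^{177} X_i, where X_i = 1_{π(i) > i}.
For each fixed i, π(i) is uniform over {1, …, 177} (marginal of a uniform permutation), so P[π(i) > i] = (n − i)/n. Summing: Σ_{i=1}^{177} (n − i)/n = (0 + 1 + … + 176)/177 = 177(177 − 1)/(2·177) = (177 − 1)/2.
Hence E[X] = Σ_{i=1}^{177} (177 − i)/177 = 88 ≈ 88.000.

E[X] = 88 = 88.000.


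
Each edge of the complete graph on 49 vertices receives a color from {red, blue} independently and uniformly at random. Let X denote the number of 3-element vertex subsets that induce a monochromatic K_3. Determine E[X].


Let X = Σ_S X_S over the C(49, 3) = 18424 subsets S of size 3, where X_S = 1 if the K_3 on S is monochromatic.
For a fixed S, the K_3 on S has C(3, 2) = 3 edges. P[all 3 edges red] = (1/2)^3, and likewise for blue, so P[monochromatic] = 2·(1/2)^3 = 2^{1 − 3} = 1/4.
By linearity of expectation: E[X] = C(49, 3) · 2^{1 − 3} = 18424 · 1/4 = 4606.
Numerically: E[X] ≈ 4606.000000.

E[X] = C(49,3)·2^(1−C(3,2)) = 4606 ≈ 4606.000000.


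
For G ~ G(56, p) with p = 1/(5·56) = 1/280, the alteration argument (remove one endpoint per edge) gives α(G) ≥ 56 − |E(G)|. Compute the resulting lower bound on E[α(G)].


E[|E(G)|] = C(56, 2)·p = 1540 · (1/280) = 11/2.
E[α(G)] ≥ n − E[|E(G)|] = 56 − 11/2 = 101/2.
Numerically: ≈ 50.50000.
(This is only a lower bound; the true E[α(G)] may be larger.)

E[α(G)] ≥ 101/2 ≈ 50.50000.


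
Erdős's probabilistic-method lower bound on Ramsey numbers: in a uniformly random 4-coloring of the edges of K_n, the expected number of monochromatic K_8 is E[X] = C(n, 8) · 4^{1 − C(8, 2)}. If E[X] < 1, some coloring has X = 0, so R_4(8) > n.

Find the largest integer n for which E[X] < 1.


We need C(n, 8) · 4^{1 − 28} < 1, i.e. C(n, 8) < 4^{28 − 1} = 18014398509481984.
Check values of n near the boundary:
  n = 404: C(404, 8) = 16415071523485570; 16415071523485570 < 18014398509481984? YES
  n = 405: C(405, 8) = 16745853821188050; 16745853821188050 < 18014398509481984? YES
  n = 406: C(406, 8) = 17082453897995850; 17082453897995850 < 18014398509481984? YES
  n = 407: C(407, 8) = 17424959239309050; 17424959239309050 < 18014398509481984? YES
  n = 408: C(408, 8) = 17773458424095231; 17773458424095231 < 18014398509481984? YES
  n = 409: C(409, 8) = 18128041135797879; 18128041135797879 < 18014398509481984? NO
The largest n with C(n, 8) < 18014398509481984 is n = 408 (where E[X] = 17773458424095231/18014398509481984 ≈ 0.98663). Hence R_4(8) > 408, i.e. R_4(8) ≥ 409.

Largest n = 408; hence R_4(8) > 408.


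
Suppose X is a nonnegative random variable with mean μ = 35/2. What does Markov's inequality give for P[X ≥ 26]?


μ = E[X] = 35/2, a = 26.
Markov: P[X ≥ 26] ≤ μ/a = (35/2)/26 = 35/52.
Numerically: ≈ 0.6731.
(Since a = 26 > μ = 17.5000, the bound 35/52 is < 1 and informative.)

P[X ≥ 26] ≤ 35/52 ≈ 0.6731.


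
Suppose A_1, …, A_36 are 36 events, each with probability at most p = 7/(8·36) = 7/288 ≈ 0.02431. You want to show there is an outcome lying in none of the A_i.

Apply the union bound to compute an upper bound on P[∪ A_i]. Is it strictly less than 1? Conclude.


Union bound: P[∪_{i=1}^{36} A_i] ≤ Σ_i P[A_i] ≤ 36·p = 36·(7/288) = 7/8.
Numerically: 7/8 ≈ 0.87500.
Is 7/8 < 1? YES.
Since P[∪ A_i] ≤ 7/8 < 1, the complement has P[∩ A_i^c] ≥ 1 − 7/8 = 1/8 > 0, so some outcome avoids every A_i.

36·p = 7/8 ≈ 0.87500; existence CERTIFIED by the union bound.


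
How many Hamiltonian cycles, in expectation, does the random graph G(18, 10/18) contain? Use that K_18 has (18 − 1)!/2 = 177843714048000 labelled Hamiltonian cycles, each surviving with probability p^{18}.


K_18 has (18 − 1)!/2 = 177843714048000 labelled Hamiltonian cycles.
For each such Hamiltonian cycle H, let X_H = 1 if all 18 edges of H are present in G. Then P[X_H = 1] = p^{18} = (5/9)^{18} = 3814697265625/150094635296999121.
By linearity: E[X] = Σ_H E[X_H] = 177843714048000 · p^{18} = 177843714048000 · 3814697265625/150094635296999121 = 930617187500000000000000/205891132094649.
Numerically: E[X] ≈ 4.52e+09.

E[X] = 177843714048000 · (5/9)^{18} = 930617187500000000000000/205891132094649 ≈ 4.52e+09.
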